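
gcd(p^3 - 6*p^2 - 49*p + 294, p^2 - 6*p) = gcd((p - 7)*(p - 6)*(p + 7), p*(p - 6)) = p - 6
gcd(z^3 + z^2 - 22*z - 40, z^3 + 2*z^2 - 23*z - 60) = z^2 - z - 20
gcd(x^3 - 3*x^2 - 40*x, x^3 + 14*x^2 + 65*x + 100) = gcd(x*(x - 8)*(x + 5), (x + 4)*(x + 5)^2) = x + 5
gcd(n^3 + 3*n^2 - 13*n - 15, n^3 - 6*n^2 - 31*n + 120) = n^2 + 2*n - 15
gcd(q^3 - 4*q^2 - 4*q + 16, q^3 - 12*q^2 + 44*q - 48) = q^2 - 6*q + 8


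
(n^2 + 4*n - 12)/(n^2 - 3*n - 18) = (-n^2 - 4*n + 12)/(-n^2 + 3*n + 18)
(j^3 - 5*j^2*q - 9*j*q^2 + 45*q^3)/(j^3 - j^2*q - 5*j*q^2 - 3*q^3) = (j^2 - 2*j*q - 15*q^2)/(j^2 + 2*j*q + q^2)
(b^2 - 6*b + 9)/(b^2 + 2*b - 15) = (b - 3)/(b + 5)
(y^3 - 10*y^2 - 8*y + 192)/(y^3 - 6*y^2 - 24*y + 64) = (y - 6)/(y - 2)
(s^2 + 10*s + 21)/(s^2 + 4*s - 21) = (s + 3)/(s - 3)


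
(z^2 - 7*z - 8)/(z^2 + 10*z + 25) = (z^2 - 7*z - 8)/(z^2 + 10*z + 25)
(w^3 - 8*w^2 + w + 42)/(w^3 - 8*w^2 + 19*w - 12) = (w^2 - 5*w - 14)/(w^2 - 5*w + 4)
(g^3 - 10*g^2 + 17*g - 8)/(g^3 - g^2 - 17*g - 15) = (-g^3 + 10*g^2 - 17*g + 8)/(-g^3 + g^2 + 17*g + 15)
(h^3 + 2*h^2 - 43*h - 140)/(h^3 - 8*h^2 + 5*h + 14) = (h^2 + 9*h + 20)/(h^2 - h - 2)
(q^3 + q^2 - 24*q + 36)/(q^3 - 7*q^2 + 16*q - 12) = (q + 6)/(q - 2)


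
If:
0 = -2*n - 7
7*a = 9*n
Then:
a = -9/2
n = -7/2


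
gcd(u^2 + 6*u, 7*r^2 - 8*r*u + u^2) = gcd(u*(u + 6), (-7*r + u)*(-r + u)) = 1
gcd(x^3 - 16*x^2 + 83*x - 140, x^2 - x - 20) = x - 5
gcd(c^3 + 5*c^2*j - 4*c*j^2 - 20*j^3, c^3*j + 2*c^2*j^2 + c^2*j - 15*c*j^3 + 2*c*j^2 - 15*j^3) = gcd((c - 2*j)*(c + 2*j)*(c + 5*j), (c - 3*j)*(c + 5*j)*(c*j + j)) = c + 5*j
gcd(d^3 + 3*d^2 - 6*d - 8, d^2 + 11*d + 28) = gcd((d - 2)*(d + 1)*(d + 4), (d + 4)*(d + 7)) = d + 4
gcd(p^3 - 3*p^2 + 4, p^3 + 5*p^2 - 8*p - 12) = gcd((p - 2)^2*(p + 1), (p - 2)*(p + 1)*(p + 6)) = p^2 - p - 2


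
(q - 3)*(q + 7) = q^2 + 4*q - 21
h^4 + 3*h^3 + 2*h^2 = h^2*(h + 1)*(h + 2)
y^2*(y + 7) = y^3 + 7*y^2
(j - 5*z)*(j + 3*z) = j^2 - 2*j*z - 15*z^2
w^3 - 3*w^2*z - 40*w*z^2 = w*(w - 8*z)*(w + 5*z)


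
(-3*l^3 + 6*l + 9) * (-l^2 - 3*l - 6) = 3*l^5 + 9*l^4 + 12*l^3 - 27*l^2 - 63*l - 54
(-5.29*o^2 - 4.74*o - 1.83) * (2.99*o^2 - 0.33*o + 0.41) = -15.8171*o^4 - 12.4269*o^3 - 6.0764*o^2 - 1.3395*o - 0.7503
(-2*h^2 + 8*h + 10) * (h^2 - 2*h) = -2*h^4 + 12*h^3 - 6*h^2 - 20*h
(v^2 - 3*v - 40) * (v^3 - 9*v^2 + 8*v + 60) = v^5 - 12*v^4 - 5*v^3 + 396*v^2 - 500*v - 2400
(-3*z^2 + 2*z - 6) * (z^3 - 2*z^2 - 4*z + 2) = -3*z^5 + 8*z^4 + 2*z^3 - 2*z^2 + 28*z - 12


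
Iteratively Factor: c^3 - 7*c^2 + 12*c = (c - 3)*(c^2 - 4*c) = (c - 4)*(c - 3)*(c)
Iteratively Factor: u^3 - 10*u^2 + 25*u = (u)*(u^2 - 10*u + 25) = u*(u - 5)*(u - 5)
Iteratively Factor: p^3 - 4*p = (p)*(p^2 - 4) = p*(p + 2)*(p - 2)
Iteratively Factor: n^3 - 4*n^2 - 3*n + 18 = (n - 3)*(n^2 - n - 6) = (n - 3)*(n + 2)*(n - 3)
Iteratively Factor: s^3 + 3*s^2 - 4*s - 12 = (s + 3)*(s^2 - 4) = (s - 2)*(s + 3)*(s + 2)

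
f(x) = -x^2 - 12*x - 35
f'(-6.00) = 0.00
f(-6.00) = 1.00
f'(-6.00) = 0.00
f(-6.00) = 1.00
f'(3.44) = -18.88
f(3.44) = -88.11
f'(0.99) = -13.98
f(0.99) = -47.86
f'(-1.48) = -9.04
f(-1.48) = -19.43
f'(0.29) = -12.58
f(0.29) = -38.56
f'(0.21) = -12.42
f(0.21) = -37.56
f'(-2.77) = -6.46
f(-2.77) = -9.43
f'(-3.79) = -4.42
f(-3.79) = -3.88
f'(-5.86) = -0.28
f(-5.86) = 0.98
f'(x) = -2*x - 12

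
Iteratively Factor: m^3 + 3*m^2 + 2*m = (m)*(m^2 + 3*m + 2) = m*(m + 2)*(m + 1)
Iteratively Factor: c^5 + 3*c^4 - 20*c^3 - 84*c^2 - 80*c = (c + 2)*(c^4 + c^3 - 22*c^2 - 40*c) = (c - 5)*(c + 2)*(c^3 + 6*c^2 + 8*c) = c*(c - 5)*(c + 2)*(c^2 + 6*c + 8) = c*(c - 5)*(c + 2)*(c + 4)*(c + 2)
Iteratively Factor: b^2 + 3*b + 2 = (b + 1)*(b + 2)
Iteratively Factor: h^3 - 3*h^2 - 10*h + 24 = (h + 3)*(h^2 - 6*h + 8) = (h - 4)*(h + 3)*(h - 2)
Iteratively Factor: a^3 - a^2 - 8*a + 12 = (a + 3)*(a^2 - 4*a + 4) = (a - 2)*(a + 3)*(a - 2)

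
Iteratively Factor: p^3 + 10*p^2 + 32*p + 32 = (p + 4)*(p^2 + 6*p + 8) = (p + 4)^2*(p + 2)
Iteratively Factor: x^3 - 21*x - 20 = (x + 4)*(x^2 - 4*x - 5) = (x - 5)*(x + 4)*(x + 1)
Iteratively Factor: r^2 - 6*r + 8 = (r - 2)*(r - 4)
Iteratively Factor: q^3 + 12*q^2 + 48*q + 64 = (q + 4)*(q^2 + 8*q + 16) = (q + 4)^2*(q + 4)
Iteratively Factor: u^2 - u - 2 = (u - 2)*(u + 1)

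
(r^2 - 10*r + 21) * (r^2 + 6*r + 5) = r^4 - 4*r^3 - 34*r^2 + 76*r + 105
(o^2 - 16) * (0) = 0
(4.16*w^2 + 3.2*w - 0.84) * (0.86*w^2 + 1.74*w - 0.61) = 3.5776*w^4 + 9.9904*w^3 + 2.308*w^2 - 3.4136*w + 0.5124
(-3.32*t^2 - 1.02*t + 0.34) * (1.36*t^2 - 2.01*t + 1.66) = -4.5152*t^4 + 5.286*t^3 - 2.9986*t^2 - 2.3766*t + 0.5644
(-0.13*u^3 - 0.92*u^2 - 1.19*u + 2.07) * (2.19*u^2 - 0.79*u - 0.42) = -0.2847*u^5 - 1.9121*u^4 - 1.8247*u^3 + 5.8598*u^2 - 1.1355*u - 0.8694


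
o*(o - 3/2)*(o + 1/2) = o^3 - o^2 - 3*o/4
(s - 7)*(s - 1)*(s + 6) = s^3 - 2*s^2 - 41*s + 42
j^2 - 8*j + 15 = (j - 5)*(j - 3)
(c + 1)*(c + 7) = c^2 + 8*c + 7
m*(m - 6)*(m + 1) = m^3 - 5*m^2 - 6*m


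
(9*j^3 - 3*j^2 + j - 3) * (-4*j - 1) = -36*j^4 + 3*j^3 - j^2 + 11*j + 3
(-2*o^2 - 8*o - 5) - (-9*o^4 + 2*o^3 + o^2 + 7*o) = 9*o^4 - 2*o^3 - 3*o^2 - 15*o - 5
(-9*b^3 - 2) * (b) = -9*b^4 - 2*b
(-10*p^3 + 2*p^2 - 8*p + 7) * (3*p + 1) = -30*p^4 - 4*p^3 - 22*p^2 + 13*p + 7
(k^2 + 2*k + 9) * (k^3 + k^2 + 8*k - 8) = k^5 + 3*k^4 + 19*k^3 + 17*k^2 + 56*k - 72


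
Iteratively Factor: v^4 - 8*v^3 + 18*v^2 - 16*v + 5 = (v - 1)*(v^3 - 7*v^2 + 11*v - 5) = (v - 1)^2*(v^2 - 6*v + 5) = (v - 1)^3*(v - 5)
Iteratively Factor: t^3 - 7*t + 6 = (t - 1)*(t^2 + t - 6) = (t - 2)*(t - 1)*(t + 3)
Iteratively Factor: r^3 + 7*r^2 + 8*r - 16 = (r - 1)*(r^2 + 8*r + 16) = (r - 1)*(r + 4)*(r + 4)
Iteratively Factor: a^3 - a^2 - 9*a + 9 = (a + 3)*(a^2 - 4*a + 3) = (a - 3)*(a + 3)*(a - 1)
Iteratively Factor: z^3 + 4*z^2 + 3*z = (z)*(z^2 + 4*z + 3) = z*(z + 1)*(z + 3)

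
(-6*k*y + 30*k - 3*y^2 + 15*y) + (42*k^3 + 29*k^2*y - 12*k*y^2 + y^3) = 42*k^3 + 29*k^2*y - 12*k*y^2 - 6*k*y + 30*k + y^3 - 3*y^2 + 15*y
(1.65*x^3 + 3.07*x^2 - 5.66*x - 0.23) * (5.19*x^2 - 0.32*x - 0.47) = 8.5635*x^5 + 15.4053*x^4 - 31.1333*x^3 - 0.8254*x^2 + 2.7338*x + 0.1081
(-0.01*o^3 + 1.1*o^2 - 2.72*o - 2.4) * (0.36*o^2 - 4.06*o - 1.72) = -0.0036*o^5 + 0.4366*o^4 - 5.428*o^3 + 8.2872*o^2 + 14.4224*o + 4.128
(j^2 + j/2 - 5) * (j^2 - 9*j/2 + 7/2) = j^4 - 4*j^3 - 15*j^2/4 + 97*j/4 - 35/2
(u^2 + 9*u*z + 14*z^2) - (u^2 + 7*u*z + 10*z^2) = 2*u*z + 4*z^2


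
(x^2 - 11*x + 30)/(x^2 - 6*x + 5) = (x - 6)/(x - 1)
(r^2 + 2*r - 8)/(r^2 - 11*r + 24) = (r^2 + 2*r - 8)/(r^2 - 11*r + 24)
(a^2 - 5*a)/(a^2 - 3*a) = (a - 5)/(a - 3)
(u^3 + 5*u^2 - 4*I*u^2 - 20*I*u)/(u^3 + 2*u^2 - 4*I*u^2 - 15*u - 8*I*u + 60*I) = u/(u - 3)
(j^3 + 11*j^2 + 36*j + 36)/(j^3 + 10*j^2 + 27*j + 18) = (j + 2)/(j + 1)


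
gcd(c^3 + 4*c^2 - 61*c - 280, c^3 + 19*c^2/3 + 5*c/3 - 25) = c + 5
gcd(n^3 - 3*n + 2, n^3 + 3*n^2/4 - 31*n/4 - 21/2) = n + 2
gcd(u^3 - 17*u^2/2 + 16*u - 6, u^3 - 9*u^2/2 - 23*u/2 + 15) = u - 6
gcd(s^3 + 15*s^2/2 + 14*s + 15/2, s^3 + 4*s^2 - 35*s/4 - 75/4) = s^2 + 13*s/2 + 15/2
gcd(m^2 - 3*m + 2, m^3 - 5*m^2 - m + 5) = m - 1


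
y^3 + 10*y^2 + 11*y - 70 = (y - 2)*(y + 5)*(y + 7)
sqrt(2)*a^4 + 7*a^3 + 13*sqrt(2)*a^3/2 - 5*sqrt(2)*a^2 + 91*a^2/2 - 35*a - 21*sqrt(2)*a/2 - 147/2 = (a - 3/2)*(a + 7)*(a + 7*sqrt(2)/2)*(sqrt(2)*a + sqrt(2))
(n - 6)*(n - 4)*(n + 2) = n^3 - 8*n^2 + 4*n + 48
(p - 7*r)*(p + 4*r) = p^2 - 3*p*r - 28*r^2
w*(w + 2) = w^2 + 2*w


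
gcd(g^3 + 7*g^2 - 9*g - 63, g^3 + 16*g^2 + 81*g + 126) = g^2 + 10*g + 21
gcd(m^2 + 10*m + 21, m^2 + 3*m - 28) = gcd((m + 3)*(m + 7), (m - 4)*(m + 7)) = m + 7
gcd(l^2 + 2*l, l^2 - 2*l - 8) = l + 2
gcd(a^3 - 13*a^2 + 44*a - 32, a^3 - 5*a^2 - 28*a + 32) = a^2 - 9*a + 8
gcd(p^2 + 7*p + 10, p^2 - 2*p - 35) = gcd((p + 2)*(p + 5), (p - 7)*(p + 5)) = p + 5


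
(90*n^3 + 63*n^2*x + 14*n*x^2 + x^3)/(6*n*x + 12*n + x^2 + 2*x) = (15*n^2 + 8*n*x + x^2)/(x + 2)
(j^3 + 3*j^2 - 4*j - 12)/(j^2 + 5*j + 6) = j - 2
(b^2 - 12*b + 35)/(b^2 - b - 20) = (b - 7)/(b + 4)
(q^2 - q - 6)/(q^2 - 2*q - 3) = (q + 2)/(q + 1)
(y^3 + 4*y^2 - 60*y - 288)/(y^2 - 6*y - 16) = (y^2 + 12*y + 36)/(y + 2)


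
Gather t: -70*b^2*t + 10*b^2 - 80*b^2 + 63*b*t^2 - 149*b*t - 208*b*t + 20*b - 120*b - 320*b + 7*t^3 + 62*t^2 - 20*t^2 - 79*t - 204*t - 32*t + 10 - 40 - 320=-70*b^2 - 420*b + 7*t^3 + t^2*(63*b + 42) + t*(-70*b^2 - 357*b - 315) - 350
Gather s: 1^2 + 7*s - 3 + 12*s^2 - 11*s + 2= 12*s^2 - 4*s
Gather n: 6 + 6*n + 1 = 6*n + 7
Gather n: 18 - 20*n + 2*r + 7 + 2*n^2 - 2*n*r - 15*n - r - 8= 2*n^2 + n*(-2*r - 35) + r + 17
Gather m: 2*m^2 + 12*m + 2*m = 2*m^2 + 14*m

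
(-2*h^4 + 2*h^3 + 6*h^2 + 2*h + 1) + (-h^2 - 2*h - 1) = -2*h^4 + 2*h^3 + 5*h^2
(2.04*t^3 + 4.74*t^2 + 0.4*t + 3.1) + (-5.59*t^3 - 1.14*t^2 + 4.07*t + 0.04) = -3.55*t^3 + 3.6*t^2 + 4.47*t + 3.14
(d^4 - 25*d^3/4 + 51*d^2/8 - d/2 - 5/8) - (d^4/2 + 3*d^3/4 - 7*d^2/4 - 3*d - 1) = d^4/2 - 7*d^3 + 65*d^2/8 + 5*d/2 + 3/8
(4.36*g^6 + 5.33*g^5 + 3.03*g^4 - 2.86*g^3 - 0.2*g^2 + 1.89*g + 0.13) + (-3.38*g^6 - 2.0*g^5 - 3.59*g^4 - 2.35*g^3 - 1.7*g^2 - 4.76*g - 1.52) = 0.98*g^6 + 3.33*g^5 - 0.56*g^4 - 5.21*g^3 - 1.9*g^2 - 2.87*g - 1.39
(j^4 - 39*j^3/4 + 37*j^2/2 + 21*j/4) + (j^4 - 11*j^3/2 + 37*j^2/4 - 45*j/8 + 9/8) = 2*j^4 - 61*j^3/4 + 111*j^2/4 - 3*j/8 + 9/8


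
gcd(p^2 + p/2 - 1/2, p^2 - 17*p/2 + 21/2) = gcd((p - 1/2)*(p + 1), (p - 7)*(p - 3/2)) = 1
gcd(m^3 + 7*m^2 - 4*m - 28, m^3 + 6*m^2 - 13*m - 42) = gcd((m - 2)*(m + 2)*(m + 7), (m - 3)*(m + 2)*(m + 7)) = m^2 + 9*m + 14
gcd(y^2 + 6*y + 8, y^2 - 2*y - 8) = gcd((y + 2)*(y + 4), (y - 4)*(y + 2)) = y + 2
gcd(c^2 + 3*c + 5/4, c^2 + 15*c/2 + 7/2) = c + 1/2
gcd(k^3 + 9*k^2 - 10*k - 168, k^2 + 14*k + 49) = k + 7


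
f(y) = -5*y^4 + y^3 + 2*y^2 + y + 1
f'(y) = -20*y^3 + 3*y^2 + 4*y + 1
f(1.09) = -1.30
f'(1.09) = -16.98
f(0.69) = 1.84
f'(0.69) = -1.38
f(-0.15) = 0.89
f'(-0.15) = 0.54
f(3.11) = -414.21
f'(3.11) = -559.15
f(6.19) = -7019.62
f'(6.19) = -4602.82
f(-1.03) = -4.63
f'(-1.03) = 21.92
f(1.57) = -19.01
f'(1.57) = -62.72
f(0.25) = 1.37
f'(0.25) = 1.88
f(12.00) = -101651.00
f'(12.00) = -34079.00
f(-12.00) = -105131.00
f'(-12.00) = 34945.00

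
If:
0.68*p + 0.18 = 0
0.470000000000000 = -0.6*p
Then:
No Solution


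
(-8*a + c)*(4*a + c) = -32*a^2 - 4*a*c + c^2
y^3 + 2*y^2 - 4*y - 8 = (y - 2)*(y + 2)^2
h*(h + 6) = h^2 + 6*h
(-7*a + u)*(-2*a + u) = 14*a^2 - 9*a*u + u^2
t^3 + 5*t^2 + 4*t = t*(t + 1)*(t + 4)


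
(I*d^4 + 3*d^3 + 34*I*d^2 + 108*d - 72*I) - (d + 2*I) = I*d^4 + 3*d^3 + 34*I*d^2 + 107*d - 74*I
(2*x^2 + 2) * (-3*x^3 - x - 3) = -6*x^5 - 8*x^3 - 6*x^2 - 2*x - 6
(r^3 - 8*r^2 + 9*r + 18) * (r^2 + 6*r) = r^5 - 2*r^4 - 39*r^3 + 72*r^2 + 108*r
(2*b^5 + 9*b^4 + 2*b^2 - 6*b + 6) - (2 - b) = 2*b^5 + 9*b^4 + 2*b^2 - 5*b + 4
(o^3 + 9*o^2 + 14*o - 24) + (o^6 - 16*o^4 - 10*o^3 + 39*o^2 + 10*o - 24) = o^6 - 16*o^4 - 9*o^3 + 48*o^2 + 24*o - 48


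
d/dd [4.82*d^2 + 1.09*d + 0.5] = 9.64*d + 1.09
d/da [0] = 0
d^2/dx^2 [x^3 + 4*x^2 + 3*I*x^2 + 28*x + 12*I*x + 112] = 6*x + 8 + 6*I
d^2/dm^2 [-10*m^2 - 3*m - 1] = -20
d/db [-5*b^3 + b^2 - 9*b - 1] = -15*b^2 + 2*b - 9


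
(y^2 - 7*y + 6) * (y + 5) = y^3 - 2*y^2 - 29*y + 30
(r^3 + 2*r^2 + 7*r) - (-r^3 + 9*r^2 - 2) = 2*r^3 - 7*r^2 + 7*r + 2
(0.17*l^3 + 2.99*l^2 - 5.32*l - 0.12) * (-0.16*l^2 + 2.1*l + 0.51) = -0.0272*l^5 - 0.1214*l^4 + 7.2169*l^3 - 9.6279*l^2 - 2.9652*l - 0.0612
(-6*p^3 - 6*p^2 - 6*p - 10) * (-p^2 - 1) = 6*p^5 + 6*p^4 + 12*p^3 + 16*p^2 + 6*p + 10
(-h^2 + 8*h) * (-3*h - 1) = 3*h^3 - 23*h^2 - 8*h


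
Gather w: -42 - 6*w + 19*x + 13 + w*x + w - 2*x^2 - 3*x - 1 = w*(x - 5) - 2*x^2 + 16*x - 30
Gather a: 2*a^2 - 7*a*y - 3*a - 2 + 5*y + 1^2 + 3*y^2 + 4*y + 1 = 2*a^2 + a*(-7*y - 3) + 3*y^2 + 9*y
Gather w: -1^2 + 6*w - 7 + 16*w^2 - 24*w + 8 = 16*w^2 - 18*w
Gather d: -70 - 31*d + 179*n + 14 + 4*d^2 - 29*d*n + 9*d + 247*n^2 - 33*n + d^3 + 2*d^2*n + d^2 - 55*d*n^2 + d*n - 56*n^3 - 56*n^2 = d^3 + d^2*(2*n + 5) + d*(-55*n^2 - 28*n - 22) - 56*n^3 + 191*n^2 + 146*n - 56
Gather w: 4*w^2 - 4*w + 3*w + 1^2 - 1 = 4*w^2 - w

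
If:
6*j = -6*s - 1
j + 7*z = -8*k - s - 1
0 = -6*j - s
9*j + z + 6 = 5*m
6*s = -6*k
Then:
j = 1/30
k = 1/5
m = 25/21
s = -1/5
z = -73/210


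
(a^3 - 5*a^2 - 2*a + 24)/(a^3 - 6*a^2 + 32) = (a - 3)/(a - 4)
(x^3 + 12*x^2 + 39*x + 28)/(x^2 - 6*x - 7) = (x^2 + 11*x + 28)/(x - 7)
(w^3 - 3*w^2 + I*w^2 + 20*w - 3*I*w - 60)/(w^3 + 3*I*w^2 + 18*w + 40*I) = (w - 3)/(w + 2*I)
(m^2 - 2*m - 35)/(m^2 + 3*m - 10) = (m - 7)/(m - 2)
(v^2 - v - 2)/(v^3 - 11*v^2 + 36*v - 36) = (v + 1)/(v^2 - 9*v + 18)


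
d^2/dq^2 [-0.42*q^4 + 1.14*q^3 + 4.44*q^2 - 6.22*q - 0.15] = -5.04*q^2 + 6.84*q + 8.88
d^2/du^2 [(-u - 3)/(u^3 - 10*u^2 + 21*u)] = 2*(-3*u^5 + 12*u^4 + 161*u^3 - 1089*u^2 + 1890*u - 1323)/(u^3*(u^6 - 30*u^5 + 363*u^4 - 2260*u^3 + 7623*u^2 - 13230*u + 9261))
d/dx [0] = 0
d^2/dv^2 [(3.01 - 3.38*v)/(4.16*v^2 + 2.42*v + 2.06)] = (-(3.38*v - 3.01)*(8.32*v + 2.42)*(16.64*v + 4.84) + (84.3648*v - 8.684)*(4.16*v^2 + 2.42*v + 2.06))/(4.16*v^2 + 2.42*v + 2.06)^3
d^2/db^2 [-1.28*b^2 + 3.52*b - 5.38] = -2.56000000000000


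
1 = 1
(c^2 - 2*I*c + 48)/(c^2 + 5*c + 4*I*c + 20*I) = (c^2 - 2*I*c + 48)/(c^2 + c*(5 + 4*I) + 20*I)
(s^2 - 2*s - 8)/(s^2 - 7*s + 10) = (s^2 - 2*s - 8)/(s^2 - 7*s + 10)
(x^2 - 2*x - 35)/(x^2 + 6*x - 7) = (x^2 - 2*x - 35)/(x^2 + 6*x - 7)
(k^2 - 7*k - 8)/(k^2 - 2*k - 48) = (k + 1)/(k + 6)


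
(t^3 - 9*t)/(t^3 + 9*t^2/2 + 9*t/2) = 2*(t - 3)/(2*t + 3)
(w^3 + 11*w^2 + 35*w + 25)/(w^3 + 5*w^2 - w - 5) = (w + 5)/(w - 1)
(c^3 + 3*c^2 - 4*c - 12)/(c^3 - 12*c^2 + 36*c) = (c^3 + 3*c^2 - 4*c - 12)/(c*(c^2 - 12*c + 36))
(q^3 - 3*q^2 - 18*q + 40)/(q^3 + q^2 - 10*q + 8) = (q - 5)/(q - 1)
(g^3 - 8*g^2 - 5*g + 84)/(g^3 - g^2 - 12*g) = (g - 7)/g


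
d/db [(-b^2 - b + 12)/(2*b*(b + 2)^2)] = (b^3 - 36*b - 24)/(2*b^2*(b^3 + 6*b^2 + 12*b + 8))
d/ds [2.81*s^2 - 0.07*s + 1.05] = 5.62*s - 0.07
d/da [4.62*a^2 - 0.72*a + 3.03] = 9.24*a - 0.72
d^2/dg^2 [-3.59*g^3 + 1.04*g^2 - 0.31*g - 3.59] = 2.08 - 21.54*g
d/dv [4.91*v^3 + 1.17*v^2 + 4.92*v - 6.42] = 14.73*v^2 + 2.34*v + 4.92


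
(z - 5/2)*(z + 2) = z^2 - z/2 - 5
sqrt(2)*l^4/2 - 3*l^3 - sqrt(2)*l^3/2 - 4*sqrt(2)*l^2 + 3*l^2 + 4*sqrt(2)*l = l*(l - 1)*(l - 4*sqrt(2))*(sqrt(2)*l/2 + 1)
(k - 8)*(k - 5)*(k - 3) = k^3 - 16*k^2 + 79*k - 120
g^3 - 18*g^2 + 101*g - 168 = (g - 8)*(g - 7)*(g - 3)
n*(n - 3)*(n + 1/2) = n^3 - 5*n^2/2 - 3*n/2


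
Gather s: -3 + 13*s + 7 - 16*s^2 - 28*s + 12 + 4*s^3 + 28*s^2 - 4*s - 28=4*s^3 + 12*s^2 - 19*s - 12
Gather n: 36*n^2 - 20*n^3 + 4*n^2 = -20*n^3 + 40*n^2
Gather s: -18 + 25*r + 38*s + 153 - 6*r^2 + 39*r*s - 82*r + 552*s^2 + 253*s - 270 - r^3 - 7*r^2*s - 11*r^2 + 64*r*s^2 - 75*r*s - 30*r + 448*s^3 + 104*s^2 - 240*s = -r^3 - 17*r^2 - 87*r + 448*s^3 + s^2*(64*r + 656) + s*(-7*r^2 - 36*r + 51) - 135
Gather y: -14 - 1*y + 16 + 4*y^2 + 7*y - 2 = 4*y^2 + 6*y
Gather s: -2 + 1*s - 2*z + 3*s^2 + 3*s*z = 3*s^2 + s*(3*z + 1) - 2*z - 2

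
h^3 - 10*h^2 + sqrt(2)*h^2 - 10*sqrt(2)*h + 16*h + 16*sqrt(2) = (h - 8)*(h - 2)*(h + sqrt(2))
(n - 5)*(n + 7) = n^2 + 2*n - 35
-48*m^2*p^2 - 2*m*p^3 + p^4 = p^2*(-8*m + p)*(6*m + p)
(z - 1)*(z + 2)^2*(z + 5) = z^4 + 8*z^3 + 15*z^2 - 4*z - 20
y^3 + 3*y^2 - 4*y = y*(y - 1)*(y + 4)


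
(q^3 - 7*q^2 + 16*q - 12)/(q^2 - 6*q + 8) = (q^2 - 5*q + 6)/(q - 4)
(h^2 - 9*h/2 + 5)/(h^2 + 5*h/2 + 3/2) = (2*h^2 - 9*h + 10)/(2*h^2 + 5*h + 3)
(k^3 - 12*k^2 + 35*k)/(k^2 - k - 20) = k*(k - 7)/(k + 4)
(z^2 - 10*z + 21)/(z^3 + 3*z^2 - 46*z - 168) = (z - 3)/(z^2 + 10*z + 24)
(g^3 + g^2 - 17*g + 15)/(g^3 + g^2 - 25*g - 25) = (g^2 - 4*g + 3)/(g^2 - 4*g - 5)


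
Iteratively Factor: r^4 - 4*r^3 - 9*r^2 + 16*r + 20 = (r - 2)*(r^3 - 2*r^2 - 13*r - 10) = (r - 2)*(r + 1)*(r^2 - 3*r - 10) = (r - 2)*(r + 1)*(r + 2)*(r - 5)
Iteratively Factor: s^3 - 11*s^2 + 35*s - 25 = (s - 5)*(s^2 - 6*s + 5) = (s - 5)*(s - 1)*(s - 5)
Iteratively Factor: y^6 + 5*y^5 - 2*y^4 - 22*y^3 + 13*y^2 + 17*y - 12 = (y + 3)*(y^5 + 2*y^4 - 8*y^3 + 2*y^2 + 7*y - 4) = (y + 3)*(y + 4)*(y^4 - 2*y^3 + 2*y - 1) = (y - 1)*(y + 3)*(y + 4)*(y^3 - y^2 - y + 1) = (y - 1)*(y + 1)*(y + 3)*(y + 4)*(y^2 - 2*y + 1) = (y - 1)^2*(y + 1)*(y + 3)*(y + 4)*(y - 1)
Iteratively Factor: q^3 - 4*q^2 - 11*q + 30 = (q + 3)*(q^2 - 7*q + 10) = (q - 2)*(q + 3)*(q - 5)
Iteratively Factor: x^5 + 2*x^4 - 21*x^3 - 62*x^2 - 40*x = (x - 5)*(x^4 + 7*x^3 + 14*x^2 + 8*x) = (x - 5)*(x + 1)*(x^3 + 6*x^2 + 8*x) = (x - 5)*(x + 1)*(x + 4)*(x^2 + 2*x) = (x - 5)*(x + 1)*(x + 2)*(x + 4)*(x)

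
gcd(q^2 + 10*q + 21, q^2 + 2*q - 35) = q + 7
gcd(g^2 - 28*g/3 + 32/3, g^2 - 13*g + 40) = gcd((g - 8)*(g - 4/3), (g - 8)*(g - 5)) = g - 8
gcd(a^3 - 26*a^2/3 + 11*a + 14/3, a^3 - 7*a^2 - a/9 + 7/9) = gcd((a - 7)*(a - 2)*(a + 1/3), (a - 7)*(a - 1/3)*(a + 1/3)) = a^2 - 20*a/3 - 7/3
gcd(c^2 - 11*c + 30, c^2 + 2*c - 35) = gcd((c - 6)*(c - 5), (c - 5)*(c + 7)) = c - 5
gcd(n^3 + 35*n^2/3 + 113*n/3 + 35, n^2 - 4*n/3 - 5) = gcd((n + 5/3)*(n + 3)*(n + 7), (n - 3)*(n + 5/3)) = n + 5/3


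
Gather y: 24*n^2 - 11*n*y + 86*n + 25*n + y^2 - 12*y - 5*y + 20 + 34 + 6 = 24*n^2 + 111*n + y^2 + y*(-11*n - 17) + 60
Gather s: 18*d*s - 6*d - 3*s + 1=-6*d + s*(18*d - 3) + 1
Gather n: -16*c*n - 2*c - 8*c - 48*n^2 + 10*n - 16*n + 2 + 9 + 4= -10*c - 48*n^2 + n*(-16*c - 6) + 15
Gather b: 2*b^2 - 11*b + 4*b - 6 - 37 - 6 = 2*b^2 - 7*b - 49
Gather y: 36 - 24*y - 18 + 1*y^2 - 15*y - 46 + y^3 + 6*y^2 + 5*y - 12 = y^3 + 7*y^2 - 34*y - 40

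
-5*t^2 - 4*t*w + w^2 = (-5*t + w)*(t + w)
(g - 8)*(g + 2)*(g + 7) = g^3 + g^2 - 58*g - 112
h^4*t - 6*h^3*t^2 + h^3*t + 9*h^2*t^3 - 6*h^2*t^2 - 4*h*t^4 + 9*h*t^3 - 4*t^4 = (h - 4*t)*(h - t)^2*(h*t + t)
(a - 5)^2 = a^2 - 10*a + 25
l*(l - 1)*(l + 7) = l^3 + 6*l^2 - 7*l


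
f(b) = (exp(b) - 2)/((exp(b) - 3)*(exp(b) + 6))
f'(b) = -(exp(b) - 2)*exp(b)/((exp(b) - 3)*(exp(b) + 6)^2) + exp(b)/((exp(b) - 3)*(exp(b) + 6)) - (exp(b) - 2)*exp(b)/((exp(b) - 3)^2*(exp(b) + 6)) = (-exp(2*b) + 4*exp(b) - 12)*exp(b)/(exp(4*b) + 6*exp(3*b) - 27*exp(2*b) - 108*exp(b) + 324)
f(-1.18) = 0.10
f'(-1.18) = -0.01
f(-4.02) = 0.11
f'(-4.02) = -0.00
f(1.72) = 0.12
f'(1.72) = -0.13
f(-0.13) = 0.08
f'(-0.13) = -0.04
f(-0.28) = 0.08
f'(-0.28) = -0.03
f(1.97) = 0.09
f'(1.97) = -0.08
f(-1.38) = 0.10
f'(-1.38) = -0.01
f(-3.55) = 0.11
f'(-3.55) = -0.00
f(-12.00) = 0.11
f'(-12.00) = 0.00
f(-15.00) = 0.11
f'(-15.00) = 0.00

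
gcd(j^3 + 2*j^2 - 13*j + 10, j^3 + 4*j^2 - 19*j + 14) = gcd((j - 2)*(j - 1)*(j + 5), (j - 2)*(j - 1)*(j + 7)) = j^2 - 3*j + 2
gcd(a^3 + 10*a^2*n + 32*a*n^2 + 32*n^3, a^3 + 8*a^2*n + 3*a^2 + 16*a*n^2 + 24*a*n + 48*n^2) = a^2 + 8*a*n + 16*n^2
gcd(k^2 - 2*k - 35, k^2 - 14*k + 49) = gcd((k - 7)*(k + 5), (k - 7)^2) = k - 7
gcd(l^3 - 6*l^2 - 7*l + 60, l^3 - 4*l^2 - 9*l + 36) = l^2 - l - 12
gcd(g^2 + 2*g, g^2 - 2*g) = g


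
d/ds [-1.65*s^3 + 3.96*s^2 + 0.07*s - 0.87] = -4.95*s^2 + 7.92*s + 0.07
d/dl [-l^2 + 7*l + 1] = 7 - 2*l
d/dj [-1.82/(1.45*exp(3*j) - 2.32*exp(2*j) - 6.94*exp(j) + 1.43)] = (7.917*exp(2*j) - 8.4448*exp(j) - 12.6308)*exp(j)/(1.45*exp(3*j) - 2.32*exp(2*j) - 6.94*exp(j) + 1.43)^2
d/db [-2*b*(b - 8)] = 16 - 4*b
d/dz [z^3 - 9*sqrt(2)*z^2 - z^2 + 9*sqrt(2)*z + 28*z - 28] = 3*z^2 - 18*sqrt(2)*z - 2*z + 9*sqrt(2) + 28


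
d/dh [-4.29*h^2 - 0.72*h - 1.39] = -8.58*h - 0.72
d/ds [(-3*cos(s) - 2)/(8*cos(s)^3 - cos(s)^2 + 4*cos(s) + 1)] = -(65*sin(s) + 40*sin(2*s) + 45*sin(3*s) + 24*sin(4*s))/(20*cos(s) - cos(2*s) + 4*cos(3*s) + 1)^2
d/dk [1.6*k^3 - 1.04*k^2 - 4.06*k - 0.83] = 4.8*k^2 - 2.08*k - 4.06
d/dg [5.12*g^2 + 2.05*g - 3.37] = 10.24*g + 2.05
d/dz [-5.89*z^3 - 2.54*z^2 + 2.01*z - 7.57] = -17.67*z^2 - 5.08*z + 2.01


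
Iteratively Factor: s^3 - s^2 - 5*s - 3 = (s + 1)*(s^2 - 2*s - 3) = (s + 1)^2*(s - 3)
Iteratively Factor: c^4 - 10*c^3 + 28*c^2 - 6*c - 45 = (c - 3)*(c^3 - 7*c^2 + 7*c + 15) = (c - 3)*(c + 1)*(c^2 - 8*c + 15) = (c - 5)*(c - 3)*(c + 1)*(c - 3)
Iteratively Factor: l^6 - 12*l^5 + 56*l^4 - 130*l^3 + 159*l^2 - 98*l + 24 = (l - 4)*(l^5 - 8*l^4 + 24*l^3 - 34*l^2 + 23*l - 6) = (l - 4)*(l - 1)*(l^4 - 7*l^3 + 17*l^2 - 17*l + 6) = (l - 4)*(l - 3)*(l - 1)*(l^3 - 4*l^2 + 5*l - 2) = (l - 4)*(l - 3)*(l - 1)^2*(l^2 - 3*l + 2) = (l - 4)*(l - 3)*(l - 2)*(l - 1)^2*(l - 1)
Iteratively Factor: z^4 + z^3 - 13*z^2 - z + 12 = (z - 1)*(z^3 + 2*z^2 - 11*z - 12) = (z - 1)*(z + 1)*(z^2 + z - 12) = (z - 3)*(z - 1)*(z + 1)*(z + 4)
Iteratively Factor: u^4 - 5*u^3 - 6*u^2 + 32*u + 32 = (u + 1)*(u^3 - 6*u^2 + 32) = (u + 1)*(u + 2)*(u^2 - 8*u + 16) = (u - 4)*(u + 1)*(u + 2)*(u - 4)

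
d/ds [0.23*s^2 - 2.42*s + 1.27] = 0.46*s - 2.42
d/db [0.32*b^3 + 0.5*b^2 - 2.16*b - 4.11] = 0.96*b^2 + 1.0*b - 2.16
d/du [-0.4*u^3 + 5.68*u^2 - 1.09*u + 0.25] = -1.2*u^2 + 11.36*u - 1.09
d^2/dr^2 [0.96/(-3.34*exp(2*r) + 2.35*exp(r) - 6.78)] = (-0.96*(6.68*exp(r) - 2.35)*(13.36*exp(r) - 4.7)*exp(r) + (12.8256*exp(r) - 2.256)*(3.34*exp(2*r) - 2.35*exp(r) + 6.78))*exp(r)/(3.34*exp(2*r) - 2.35*exp(r) + 6.78)^3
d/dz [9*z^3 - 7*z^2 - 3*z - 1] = 27*z^2 - 14*z - 3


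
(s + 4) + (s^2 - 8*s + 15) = s^2 - 7*s + 19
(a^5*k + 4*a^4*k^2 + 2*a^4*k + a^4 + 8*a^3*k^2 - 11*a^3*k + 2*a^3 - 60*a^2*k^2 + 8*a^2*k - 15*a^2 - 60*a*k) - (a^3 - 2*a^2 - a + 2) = a^5*k + 4*a^4*k^2 + 2*a^4*k + a^4 + 8*a^3*k^2 - 11*a^3*k + a^3 - 60*a^2*k^2 + 8*a^2*k - 13*a^2 - 60*a*k + a - 2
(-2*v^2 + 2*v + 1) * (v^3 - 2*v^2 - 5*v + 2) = -2*v^5 + 6*v^4 + 7*v^3 - 16*v^2 - v + 2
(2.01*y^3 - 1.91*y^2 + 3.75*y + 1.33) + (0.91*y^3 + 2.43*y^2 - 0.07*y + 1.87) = 2.92*y^3 + 0.52*y^2 + 3.68*y + 3.2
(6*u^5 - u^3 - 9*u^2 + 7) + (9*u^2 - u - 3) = 6*u^5 - u^3 - u + 4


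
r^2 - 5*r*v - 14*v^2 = (r - 7*v)*(r + 2*v)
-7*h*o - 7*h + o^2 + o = (-7*h + o)*(o + 1)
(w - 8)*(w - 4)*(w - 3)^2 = w^4 - 18*w^3 + 113*w^2 - 300*w + 288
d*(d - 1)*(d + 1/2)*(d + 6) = d^4 + 11*d^3/2 - 7*d^2/2 - 3*d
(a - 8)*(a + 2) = a^2 - 6*a - 16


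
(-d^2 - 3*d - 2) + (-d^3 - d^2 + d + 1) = -d^3 - 2*d^2 - 2*d - 1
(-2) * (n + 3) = -2*n - 6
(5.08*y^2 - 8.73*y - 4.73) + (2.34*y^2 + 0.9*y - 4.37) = 7.42*y^2 - 7.83*y - 9.1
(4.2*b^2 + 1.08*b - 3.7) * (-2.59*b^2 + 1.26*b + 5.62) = -10.878*b^4 + 2.4948*b^3 + 34.5478*b^2 + 1.4076*b - 20.794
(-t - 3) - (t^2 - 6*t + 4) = -t^2 + 5*t - 7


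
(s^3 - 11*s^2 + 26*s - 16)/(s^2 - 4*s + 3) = (s^2 - 10*s + 16)/(s - 3)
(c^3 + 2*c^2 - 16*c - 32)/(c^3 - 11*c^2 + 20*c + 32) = (c^2 + 6*c + 8)/(c^2 - 7*c - 8)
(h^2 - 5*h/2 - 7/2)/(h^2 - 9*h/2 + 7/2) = (h + 1)/(h - 1)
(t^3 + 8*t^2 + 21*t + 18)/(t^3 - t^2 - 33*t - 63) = (t + 2)/(t - 7)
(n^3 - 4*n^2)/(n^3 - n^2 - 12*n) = n/(n + 3)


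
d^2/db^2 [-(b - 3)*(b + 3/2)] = -2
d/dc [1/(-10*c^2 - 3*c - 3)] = (20*c + 3)/(10*c^2 + 3*c + 3)^2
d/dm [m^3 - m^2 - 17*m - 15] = 3*m^2 - 2*m - 17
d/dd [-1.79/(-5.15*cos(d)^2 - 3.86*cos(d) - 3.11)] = (18.437*cos(d) + 6.9094)*sin(d)/(5.15*cos(d)^2 + 3.86*cos(d) + 3.11)^2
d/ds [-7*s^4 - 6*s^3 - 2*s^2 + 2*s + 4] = -28*s^3 - 18*s^2 - 4*s + 2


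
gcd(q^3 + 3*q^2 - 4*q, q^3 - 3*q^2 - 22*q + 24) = q^2 + 3*q - 4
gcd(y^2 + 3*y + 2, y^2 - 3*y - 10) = y + 2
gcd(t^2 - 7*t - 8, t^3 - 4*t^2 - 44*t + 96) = t - 8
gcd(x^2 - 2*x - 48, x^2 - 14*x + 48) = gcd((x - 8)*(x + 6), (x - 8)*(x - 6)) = x - 8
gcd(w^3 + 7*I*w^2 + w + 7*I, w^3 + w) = w^2 + 1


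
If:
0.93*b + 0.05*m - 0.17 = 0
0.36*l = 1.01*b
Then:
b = 0.182795698924731 - 0.0537634408602151*m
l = 0.51284348864994 - 0.150836320191159*m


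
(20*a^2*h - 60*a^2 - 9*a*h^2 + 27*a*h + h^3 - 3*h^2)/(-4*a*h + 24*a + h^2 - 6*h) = (-5*a*h + 15*a + h^2 - 3*h)/(h - 6)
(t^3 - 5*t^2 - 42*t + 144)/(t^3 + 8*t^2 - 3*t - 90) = (t - 8)/(t + 5)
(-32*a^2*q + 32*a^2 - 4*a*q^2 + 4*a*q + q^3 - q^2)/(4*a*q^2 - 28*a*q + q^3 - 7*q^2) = (-8*a*q + 8*a + q^2 - q)/(q*(q - 7))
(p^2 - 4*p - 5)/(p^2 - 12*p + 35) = (p + 1)/(p - 7)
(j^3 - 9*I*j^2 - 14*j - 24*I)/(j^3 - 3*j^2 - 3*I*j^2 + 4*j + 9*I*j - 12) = (j - 6*I)/(j - 3)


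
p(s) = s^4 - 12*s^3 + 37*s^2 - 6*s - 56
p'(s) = 4*s^3 - 36*s^2 + 74*s - 6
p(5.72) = -55.04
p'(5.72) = -11.99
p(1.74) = -8.47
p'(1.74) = 34.84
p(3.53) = 11.30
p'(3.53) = -17.42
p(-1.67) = 120.88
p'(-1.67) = -248.61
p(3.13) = 15.71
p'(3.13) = -4.41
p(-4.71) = 2539.05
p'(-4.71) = -1571.12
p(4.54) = -18.69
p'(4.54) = -37.75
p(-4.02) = 1606.79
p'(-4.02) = -1145.11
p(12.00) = 5200.00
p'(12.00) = 2610.00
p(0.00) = -56.00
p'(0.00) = -6.00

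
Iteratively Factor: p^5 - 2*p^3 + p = (p - 1)*(p^4 + p^3 - p^2 - p) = (p - 1)*(p + 1)*(p^3 - p) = (p - 1)^2*(p + 1)*(p^2 + p) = (p - 1)^2*(p + 1)^2*(p)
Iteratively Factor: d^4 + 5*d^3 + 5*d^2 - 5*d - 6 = (d + 2)*(d^3 + 3*d^2 - d - 3) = (d - 1)*(d + 2)*(d^2 + 4*d + 3) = (d - 1)*(d + 2)*(d + 3)*(d + 1)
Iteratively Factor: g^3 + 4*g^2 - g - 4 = (g - 1)*(g^2 + 5*g + 4) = (g - 1)*(g + 1)*(g + 4)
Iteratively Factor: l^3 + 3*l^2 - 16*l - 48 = (l + 4)*(l^2 - l - 12) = (l - 4)*(l + 4)*(l + 3)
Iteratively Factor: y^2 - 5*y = (y)*(y - 5)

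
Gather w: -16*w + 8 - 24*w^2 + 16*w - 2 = 6 - 24*w^2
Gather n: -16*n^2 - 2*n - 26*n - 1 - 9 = -16*n^2 - 28*n - 10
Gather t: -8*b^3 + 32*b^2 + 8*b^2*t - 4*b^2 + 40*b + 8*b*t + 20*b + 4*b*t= -8*b^3 + 28*b^2 + 60*b + t*(8*b^2 + 12*b)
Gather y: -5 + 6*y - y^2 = -y^2 + 6*y - 5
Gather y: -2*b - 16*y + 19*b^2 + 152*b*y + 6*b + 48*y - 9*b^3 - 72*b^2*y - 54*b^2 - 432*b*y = -9*b^3 - 35*b^2 + 4*b + y*(-72*b^2 - 280*b + 32)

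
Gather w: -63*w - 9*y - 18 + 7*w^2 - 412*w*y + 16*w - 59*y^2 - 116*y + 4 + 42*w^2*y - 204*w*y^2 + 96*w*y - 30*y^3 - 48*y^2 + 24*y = w^2*(42*y + 7) + w*(-204*y^2 - 316*y - 47) - 30*y^3 - 107*y^2 - 101*y - 14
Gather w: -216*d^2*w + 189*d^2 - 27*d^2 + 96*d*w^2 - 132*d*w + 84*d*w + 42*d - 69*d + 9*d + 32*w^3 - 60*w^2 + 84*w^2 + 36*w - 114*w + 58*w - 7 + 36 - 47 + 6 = 162*d^2 - 18*d + 32*w^3 + w^2*(96*d + 24) + w*(-216*d^2 - 48*d - 20) - 12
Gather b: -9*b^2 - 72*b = -9*b^2 - 72*b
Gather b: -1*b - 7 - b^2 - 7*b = -b^2 - 8*b - 7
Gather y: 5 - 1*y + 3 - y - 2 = 6 - 2*y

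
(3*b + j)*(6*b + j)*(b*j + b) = 18*b^3*j + 18*b^3 + 9*b^2*j^2 + 9*b^2*j + b*j^3 + b*j^2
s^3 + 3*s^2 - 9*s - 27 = (s - 3)*(s + 3)^2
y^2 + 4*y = y*(y + 4)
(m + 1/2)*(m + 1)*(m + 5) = m^3 + 13*m^2/2 + 8*m + 5/2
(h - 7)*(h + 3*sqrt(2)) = h^2 - 7*h + 3*sqrt(2)*h - 21*sqrt(2)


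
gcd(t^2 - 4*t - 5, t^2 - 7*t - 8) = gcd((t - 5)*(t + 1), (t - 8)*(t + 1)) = t + 1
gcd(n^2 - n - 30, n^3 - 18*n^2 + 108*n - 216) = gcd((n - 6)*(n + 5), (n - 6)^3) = n - 6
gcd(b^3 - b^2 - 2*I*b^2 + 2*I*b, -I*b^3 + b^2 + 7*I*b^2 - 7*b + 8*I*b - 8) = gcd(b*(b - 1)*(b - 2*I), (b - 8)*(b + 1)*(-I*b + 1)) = 1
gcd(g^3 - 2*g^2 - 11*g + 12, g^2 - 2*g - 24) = 1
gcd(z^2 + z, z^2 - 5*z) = z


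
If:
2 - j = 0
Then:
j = 2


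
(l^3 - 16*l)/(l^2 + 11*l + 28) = l*(l - 4)/(l + 7)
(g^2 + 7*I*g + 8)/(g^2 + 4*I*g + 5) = (g + 8*I)/(g + 5*I)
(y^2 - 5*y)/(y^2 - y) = (y - 5)/(y - 1)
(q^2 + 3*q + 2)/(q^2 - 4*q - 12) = (q + 1)/(q - 6)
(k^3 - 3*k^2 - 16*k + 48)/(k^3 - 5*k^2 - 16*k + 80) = (k - 3)/(k - 5)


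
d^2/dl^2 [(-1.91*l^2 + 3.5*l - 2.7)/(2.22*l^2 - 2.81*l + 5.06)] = (1.4210854715202e-14*l^4 + 10.668876*l^3 + 48.892392*l^2 - 134.83836*l + 19.744788)/(10.941048*l^6 - 41.546412*l^5 + 127.401138*l^4 - 211.579793*l^3 + 290.382774*l^2 - 215.838348*l + 129.554216)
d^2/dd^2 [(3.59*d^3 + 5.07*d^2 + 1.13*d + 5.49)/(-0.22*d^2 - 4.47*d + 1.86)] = (-4.44089209850063e-16*d^5 - 1.4210854715202e-14*d^4 - 136.538626*d^3 + 165.045708*d^2 - 109.687356*d - 277.753734)/(0.010648*d^6 + 0.649044*d^5 + 12.917322*d^4 + 78.339879*d^3 - 109.210086*d^2 + 46.393236*d - 6.434856)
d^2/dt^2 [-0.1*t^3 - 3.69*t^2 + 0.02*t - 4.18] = -0.6*t - 7.38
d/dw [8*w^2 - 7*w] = 16*w - 7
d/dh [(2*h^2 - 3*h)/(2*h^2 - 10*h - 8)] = (-7*h^2 - 16*h + 12)/(2*(h^4 - 10*h^3 + 17*h^2 + 40*h + 16))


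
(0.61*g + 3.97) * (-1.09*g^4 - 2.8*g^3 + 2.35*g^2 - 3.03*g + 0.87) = -0.6649*g^5 - 6.0353*g^4 - 9.6825*g^3 + 7.4812*g^2 - 11.4984*g + 3.4539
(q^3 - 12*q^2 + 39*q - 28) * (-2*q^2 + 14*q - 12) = -2*q^5 + 38*q^4 - 258*q^3 + 746*q^2 - 860*q + 336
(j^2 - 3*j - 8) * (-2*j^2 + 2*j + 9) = -2*j^4 + 8*j^3 + 19*j^2 - 43*j - 72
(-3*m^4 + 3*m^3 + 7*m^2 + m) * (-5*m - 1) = 15*m^5 - 12*m^4 - 38*m^3 - 12*m^2 - m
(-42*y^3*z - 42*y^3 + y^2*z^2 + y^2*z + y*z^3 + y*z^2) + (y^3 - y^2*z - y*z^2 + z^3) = -42*y^3*z - 41*y^3 + y^2*z^2 + y*z^3 + z^3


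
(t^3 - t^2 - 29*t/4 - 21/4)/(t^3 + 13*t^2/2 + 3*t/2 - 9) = (2*t^2 - 5*t - 7)/(2*(t^2 + 5*t - 6))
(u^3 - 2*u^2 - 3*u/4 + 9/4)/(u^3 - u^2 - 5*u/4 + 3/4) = (2*u - 3)/(2*u - 1)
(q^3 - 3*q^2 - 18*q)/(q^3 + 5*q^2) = (q^2 - 3*q - 18)/(q*(q + 5))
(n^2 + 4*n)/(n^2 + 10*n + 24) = n/(n + 6)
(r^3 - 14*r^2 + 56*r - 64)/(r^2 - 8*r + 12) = (r^2 - 12*r + 32)/(r - 6)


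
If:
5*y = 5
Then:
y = 1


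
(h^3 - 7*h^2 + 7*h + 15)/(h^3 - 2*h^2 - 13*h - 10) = (h - 3)/(h + 2)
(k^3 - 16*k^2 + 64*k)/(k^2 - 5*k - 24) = k*(k - 8)/(k + 3)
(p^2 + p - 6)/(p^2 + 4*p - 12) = (p + 3)/(p + 6)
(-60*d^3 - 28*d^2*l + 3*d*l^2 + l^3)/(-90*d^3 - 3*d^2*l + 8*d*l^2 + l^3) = (10*d^2 + 3*d*l - l^2)/(15*d^2 - 2*d*l - l^2)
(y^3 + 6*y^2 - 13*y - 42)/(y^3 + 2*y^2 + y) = (y^3 + 6*y^2 - 13*y - 42)/(y*(y^2 + 2*y + 1))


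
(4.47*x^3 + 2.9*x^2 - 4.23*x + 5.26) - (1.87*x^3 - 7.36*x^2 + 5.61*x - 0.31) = 2.6*x^3 + 10.26*x^2 - 9.84*x + 5.57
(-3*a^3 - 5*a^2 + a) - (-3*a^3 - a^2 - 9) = -4*a^2 + a + 9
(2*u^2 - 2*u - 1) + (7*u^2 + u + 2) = 9*u^2 - u + 1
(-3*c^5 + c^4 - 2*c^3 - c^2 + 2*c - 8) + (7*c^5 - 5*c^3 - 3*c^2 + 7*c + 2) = 4*c^5 + c^4 - 7*c^3 - 4*c^2 + 9*c - 6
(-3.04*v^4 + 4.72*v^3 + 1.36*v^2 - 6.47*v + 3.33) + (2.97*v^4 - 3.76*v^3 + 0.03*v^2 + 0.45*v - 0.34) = -0.0699999999999998*v^4 + 0.96*v^3 + 1.39*v^2 - 6.02*v + 2.99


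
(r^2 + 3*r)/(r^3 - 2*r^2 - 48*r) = (r + 3)/(r^2 - 2*r - 48)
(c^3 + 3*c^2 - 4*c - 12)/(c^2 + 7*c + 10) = (c^2 + c - 6)/(c + 5)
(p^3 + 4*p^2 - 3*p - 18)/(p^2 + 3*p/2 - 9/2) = 2*(p^2 + p - 6)/(2*p - 3)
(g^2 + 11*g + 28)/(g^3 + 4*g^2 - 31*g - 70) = (g + 4)/(g^2 - 3*g - 10)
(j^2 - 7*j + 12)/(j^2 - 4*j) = (j - 3)/j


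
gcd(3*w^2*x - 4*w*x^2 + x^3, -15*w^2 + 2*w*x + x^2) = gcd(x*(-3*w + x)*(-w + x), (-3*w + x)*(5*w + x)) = -3*w + x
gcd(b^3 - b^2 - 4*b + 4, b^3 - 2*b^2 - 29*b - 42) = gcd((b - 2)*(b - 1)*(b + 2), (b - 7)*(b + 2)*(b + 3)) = b + 2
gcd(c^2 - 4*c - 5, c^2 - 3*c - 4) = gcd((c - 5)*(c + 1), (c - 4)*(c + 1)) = c + 1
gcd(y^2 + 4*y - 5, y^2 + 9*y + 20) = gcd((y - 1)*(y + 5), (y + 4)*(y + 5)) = y + 5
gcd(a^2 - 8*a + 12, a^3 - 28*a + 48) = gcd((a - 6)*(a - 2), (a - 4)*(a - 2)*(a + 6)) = a - 2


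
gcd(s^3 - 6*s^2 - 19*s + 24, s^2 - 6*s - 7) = 1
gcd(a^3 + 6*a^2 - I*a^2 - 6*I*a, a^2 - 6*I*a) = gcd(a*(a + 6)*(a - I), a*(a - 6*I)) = a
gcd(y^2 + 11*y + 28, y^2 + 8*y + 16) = y + 4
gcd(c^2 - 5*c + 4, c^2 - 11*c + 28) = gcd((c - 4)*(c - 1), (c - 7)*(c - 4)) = c - 4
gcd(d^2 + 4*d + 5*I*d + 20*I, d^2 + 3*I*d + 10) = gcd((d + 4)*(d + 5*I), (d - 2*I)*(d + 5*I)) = d + 5*I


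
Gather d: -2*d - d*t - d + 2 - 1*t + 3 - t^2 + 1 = d*(-t - 3) - t^2 - t + 6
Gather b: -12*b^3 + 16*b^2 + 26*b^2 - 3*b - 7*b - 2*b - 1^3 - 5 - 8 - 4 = -12*b^3 + 42*b^2 - 12*b - 18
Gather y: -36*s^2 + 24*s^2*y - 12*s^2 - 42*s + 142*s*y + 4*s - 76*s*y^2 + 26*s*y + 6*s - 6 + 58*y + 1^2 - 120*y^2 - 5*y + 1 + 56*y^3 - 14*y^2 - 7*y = -48*s^2 - 32*s + 56*y^3 + y^2*(-76*s - 134) + y*(24*s^2 + 168*s + 46) - 4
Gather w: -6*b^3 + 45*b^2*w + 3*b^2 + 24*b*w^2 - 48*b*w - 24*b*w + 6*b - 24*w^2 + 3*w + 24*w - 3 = -6*b^3 + 3*b^2 + 6*b + w^2*(24*b - 24) + w*(45*b^2 - 72*b + 27) - 3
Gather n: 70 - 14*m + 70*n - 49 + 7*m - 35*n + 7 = -7*m + 35*n + 28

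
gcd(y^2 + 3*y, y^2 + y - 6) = y + 3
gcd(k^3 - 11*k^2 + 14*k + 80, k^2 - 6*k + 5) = k - 5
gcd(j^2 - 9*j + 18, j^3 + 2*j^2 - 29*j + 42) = j - 3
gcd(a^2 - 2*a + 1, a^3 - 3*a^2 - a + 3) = a - 1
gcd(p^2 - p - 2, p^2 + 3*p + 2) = p + 1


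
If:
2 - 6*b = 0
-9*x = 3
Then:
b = 1/3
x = -1/3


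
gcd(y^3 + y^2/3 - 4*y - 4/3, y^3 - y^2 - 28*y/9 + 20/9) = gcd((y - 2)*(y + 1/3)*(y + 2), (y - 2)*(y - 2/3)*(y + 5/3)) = y - 2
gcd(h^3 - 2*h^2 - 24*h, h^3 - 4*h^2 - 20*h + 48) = h^2 - 2*h - 24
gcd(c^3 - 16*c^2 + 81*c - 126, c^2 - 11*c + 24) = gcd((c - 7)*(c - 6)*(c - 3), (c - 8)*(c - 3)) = c - 3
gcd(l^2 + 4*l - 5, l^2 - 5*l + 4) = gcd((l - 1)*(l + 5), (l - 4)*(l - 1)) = l - 1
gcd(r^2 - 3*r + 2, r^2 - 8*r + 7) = r - 1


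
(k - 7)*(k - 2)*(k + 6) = k^3 - 3*k^2 - 40*k + 84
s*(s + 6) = s^2 + 6*s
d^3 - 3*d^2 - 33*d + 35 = (d - 7)*(d - 1)*(d + 5)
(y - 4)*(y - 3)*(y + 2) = y^3 - 5*y^2 - 2*y + 24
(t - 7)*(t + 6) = t^2 - t - 42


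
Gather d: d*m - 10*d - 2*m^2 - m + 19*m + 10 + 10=d*(m - 10) - 2*m^2 + 18*m + 20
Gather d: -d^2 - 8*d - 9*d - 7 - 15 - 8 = -d^2 - 17*d - 30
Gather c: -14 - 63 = -77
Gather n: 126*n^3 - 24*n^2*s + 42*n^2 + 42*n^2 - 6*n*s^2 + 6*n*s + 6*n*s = 126*n^3 + n^2*(84 - 24*s) + n*(-6*s^2 + 12*s)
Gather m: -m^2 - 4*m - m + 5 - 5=-m^2 - 5*m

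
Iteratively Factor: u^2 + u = (u + 1)*(u)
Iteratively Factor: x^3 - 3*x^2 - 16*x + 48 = (x + 4)*(x^2 - 7*x + 12) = (x - 4)*(x + 4)*(x - 3)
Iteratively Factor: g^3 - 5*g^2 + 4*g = (g - 1)*(g^2 - 4*g) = (g - 4)*(g - 1)*(g)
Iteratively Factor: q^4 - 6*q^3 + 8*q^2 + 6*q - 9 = (q - 1)*(q^3 - 5*q^2 + 3*q + 9) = (q - 3)*(q - 1)*(q^2 - 2*q - 3) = (q - 3)^2*(q - 1)*(q + 1)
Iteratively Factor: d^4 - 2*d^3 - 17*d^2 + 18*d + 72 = (d + 3)*(d^3 - 5*d^2 - 2*d + 24) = (d - 4)*(d + 3)*(d^2 - d - 6) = (d - 4)*(d - 3)*(d + 3)*(d + 2)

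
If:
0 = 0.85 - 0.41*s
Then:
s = 2.07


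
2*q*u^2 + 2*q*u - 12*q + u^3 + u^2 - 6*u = (2*q + u)*(u - 2)*(u + 3)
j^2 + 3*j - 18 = (j - 3)*(j + 6)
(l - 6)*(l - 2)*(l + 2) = l^3 - 6*l^2 - 4*l + 24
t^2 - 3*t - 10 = (t - 5)*(t + 2)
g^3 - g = g*(g - 1)*(g + 1)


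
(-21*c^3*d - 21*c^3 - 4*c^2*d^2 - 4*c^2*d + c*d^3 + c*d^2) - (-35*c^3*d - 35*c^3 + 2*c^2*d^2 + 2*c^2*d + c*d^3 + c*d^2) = 14*c^3*d + 14*c^3 - 6*c^2*d^2 - 6*c^2*d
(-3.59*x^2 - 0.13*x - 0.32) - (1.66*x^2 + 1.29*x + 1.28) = -5.25*x^2 - 1.42*x - 1.6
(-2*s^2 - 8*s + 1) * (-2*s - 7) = 4*s^3 + 30*s^2 + 54*s - 7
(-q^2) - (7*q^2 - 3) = 3 - 8*q^2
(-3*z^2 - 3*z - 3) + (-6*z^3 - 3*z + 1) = -6*z^3 - 3*z^2 - 6*z - 2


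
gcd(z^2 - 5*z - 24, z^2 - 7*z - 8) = z - 8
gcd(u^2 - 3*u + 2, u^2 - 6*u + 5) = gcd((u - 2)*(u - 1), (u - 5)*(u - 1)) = u - 1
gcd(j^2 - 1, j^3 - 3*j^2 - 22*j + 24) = j - 1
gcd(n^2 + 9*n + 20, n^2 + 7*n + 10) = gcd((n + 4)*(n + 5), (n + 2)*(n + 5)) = n + 5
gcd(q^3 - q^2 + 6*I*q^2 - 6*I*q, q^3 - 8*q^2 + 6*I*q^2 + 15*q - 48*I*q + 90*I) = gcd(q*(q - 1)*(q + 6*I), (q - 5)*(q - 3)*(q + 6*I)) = q + 6*I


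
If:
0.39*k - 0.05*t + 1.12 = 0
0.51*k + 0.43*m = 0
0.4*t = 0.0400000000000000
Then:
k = -2.86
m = 3.39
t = 0.10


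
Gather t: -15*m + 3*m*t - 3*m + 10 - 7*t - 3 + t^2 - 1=-18*m + t^2 + t*(3*m - 7) + 6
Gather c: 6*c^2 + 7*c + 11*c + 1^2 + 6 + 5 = 6*c^2 + 18*c + 12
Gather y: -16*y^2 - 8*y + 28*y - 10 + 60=-16*y^2 + 20*y + 50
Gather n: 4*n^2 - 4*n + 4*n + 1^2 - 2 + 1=4*n^2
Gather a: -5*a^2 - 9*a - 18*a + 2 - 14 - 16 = -5*a^2 - 27*a - 28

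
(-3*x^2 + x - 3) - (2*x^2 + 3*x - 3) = -5*x^2 - 2*x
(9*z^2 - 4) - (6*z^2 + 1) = 3*z^2 - 5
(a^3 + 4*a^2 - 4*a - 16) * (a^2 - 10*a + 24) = a^5 - 6*a^4 - 20*a^3 + 120*a^2 + 64*a - 384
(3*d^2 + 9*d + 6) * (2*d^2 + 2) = 6*d^4 + 18*d^3 + 18*d^2 + 18*d + 12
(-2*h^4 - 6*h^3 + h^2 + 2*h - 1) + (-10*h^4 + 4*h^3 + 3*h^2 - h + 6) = -12*h^4 - 2*h^3 + 4*h^2 + h + 5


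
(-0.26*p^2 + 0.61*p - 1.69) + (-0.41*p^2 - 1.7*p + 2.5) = -0.67*p^2 - 1.09*p + 0.81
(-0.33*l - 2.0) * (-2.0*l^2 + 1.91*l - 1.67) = 0.66*l^3 + 3.3697*l^2 - 3.2689*l + 3.34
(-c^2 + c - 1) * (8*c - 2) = -8*c^3 + 10*c^2 - 10*c + 2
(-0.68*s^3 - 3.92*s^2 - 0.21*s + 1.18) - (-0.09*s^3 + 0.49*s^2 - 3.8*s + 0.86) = -0.59*s^3 - 4.41*s^2 + 3.59*s + 0.32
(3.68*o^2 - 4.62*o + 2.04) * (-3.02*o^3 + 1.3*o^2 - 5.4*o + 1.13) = -11.1136*o^5 + 18.7364*o^4 - 32.0388*o^3 + 31.7584*o^2 - 16.2366*o + 2.3052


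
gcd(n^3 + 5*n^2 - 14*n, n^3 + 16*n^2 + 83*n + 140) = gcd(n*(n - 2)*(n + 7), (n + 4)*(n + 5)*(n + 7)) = n + 7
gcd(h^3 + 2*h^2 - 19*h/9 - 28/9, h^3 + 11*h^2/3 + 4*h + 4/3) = h + 1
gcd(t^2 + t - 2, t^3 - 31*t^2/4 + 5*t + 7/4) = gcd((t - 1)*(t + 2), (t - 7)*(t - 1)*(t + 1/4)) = t - 1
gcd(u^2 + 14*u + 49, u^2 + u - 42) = u + 7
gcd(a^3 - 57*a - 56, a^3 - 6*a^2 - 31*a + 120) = a - 8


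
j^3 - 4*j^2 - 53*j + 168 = (j - 8)*(j - 3)*(j + 7)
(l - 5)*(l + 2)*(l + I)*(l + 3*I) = l^4 - 3*l^3 + 4*I*l^3 - 13*l^2 - 12*I*l^2 + 9*l - 40*I*l + 30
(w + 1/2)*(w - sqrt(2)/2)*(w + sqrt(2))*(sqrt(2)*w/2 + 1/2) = sqrt(2)*w^4/2 + sqrt(2)*w^3/4 + w^3 - sqrt(2)*w^2/4 + w^2/2 - w/2 - sqrt(2)*w/8 - 1/4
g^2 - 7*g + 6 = (g - 6)*(g - 1)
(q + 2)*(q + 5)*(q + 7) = q^3 + 14*q^2 + 59*q + 70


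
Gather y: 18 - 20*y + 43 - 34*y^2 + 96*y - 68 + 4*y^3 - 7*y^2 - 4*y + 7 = 4*y^3 - 41*y^2 + 72*y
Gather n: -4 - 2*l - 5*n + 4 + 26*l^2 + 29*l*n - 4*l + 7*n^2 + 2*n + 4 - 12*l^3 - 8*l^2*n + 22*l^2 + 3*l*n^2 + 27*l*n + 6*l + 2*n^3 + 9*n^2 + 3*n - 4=-12*l^3 + 48*l^2 + 2*n^3 + n^2*(3*l + 16) + n*(-8*l^2 + 56*l)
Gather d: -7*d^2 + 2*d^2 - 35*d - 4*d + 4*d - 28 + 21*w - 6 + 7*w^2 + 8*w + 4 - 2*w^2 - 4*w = -5*d^2 - 35*d + 5*w^2 + 25*w - 30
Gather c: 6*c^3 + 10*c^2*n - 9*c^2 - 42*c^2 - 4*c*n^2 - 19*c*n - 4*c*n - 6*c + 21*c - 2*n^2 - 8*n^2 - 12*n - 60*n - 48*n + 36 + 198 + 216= 6*c^3 + c^2*(10*n - 51) + c*(-4*n^2 - 23*n + 15) - 10*n^2 - 120*n + 450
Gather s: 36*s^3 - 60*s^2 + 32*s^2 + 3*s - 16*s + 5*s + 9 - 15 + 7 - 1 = 36*s^3 - 28*s^2 - 8*s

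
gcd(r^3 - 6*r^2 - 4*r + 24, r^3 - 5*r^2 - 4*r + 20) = r^2 - 4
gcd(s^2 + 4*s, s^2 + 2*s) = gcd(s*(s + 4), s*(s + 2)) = s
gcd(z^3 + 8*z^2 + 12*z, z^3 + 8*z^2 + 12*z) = z^3 + 8*z^2 + 12*z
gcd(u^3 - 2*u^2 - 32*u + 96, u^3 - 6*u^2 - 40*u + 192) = u^2 + 2*u - 24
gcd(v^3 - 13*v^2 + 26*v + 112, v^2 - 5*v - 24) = v - 8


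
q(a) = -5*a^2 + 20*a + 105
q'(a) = 20 - 10*a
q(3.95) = 105.99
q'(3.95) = -19.50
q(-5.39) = -148.06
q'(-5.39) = 73.90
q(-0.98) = 80.60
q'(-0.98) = 29.80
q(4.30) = 98.55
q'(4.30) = -23.00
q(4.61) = 90.94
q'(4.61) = -26.10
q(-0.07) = 103.58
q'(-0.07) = 20.70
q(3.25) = 117.19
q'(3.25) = -12.50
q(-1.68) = 57.29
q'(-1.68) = 36.80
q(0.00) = 105.00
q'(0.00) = 20.00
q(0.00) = 105.00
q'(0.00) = 20.00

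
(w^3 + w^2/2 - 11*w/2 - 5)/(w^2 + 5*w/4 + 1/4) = 2*(2*w^2 - w - 10)/(4*w + 1)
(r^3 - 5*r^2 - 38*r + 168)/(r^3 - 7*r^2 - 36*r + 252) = (r - 4)/(r - 6)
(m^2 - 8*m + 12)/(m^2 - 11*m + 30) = (m - 2)/(m - 5)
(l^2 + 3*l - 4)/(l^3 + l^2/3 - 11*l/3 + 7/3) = 3*(l + 4)/(3*l^2 + 4*l - 7)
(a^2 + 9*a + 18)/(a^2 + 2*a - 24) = (a + 3)/(a - 4)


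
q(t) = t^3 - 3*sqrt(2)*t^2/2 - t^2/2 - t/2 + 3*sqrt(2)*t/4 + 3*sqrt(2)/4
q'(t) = 3*t^2 - 3*sqrt(2)*t - t - 1/2 + 3*sqrt(2)/4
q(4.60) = 45.51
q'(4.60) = 39.92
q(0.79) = 0.36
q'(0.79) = -1.71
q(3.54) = 14.56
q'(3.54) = 19.60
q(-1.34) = -6.80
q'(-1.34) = 12.97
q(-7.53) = -578.75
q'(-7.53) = 210.14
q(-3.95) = -103.68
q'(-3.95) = 68.08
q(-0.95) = -2.70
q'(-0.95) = 8.25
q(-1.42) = -7.88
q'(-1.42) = 14.05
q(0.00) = 1.06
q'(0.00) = 0.56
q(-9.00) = -945.31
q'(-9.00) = 290.74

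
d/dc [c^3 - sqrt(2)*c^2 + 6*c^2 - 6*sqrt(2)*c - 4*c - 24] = 3*c^2 - 2*sqrt(2)*c + 12*c - 6*sqrt(2) - 4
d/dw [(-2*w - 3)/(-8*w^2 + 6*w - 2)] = (-8*w^2 - 24*w + 11)/(2*(16*w^4 - 24*w^3 + 17*w^2 - 6*w + 1))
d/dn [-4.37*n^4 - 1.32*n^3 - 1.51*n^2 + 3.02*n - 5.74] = -17.48*n^3 - 3.96*n^2 - 3.02*n + 3.02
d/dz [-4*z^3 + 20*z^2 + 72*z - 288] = -12*z^2 + 40*z + 72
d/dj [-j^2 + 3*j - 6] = 3 - 2*j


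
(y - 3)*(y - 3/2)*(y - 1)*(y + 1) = y^4 - 9*y^3/2 + 7*y^2/2 + 9*y/2 - 9/2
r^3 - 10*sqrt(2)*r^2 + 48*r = r*(r - 6*sqrt(2))*(r - 4*sqrt(2))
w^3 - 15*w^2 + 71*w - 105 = (w - 7)*(w - 5)*(w - 3)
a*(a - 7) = a^2 - 7*a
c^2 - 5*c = c*(c - 5)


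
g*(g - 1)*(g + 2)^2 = g^4 + 3*g^3 - 4*g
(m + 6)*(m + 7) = m^2 + 13*m + 42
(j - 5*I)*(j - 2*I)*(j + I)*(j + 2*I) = j^4 - 4*I*j^3 + 9*j^2 - 16*I*j + 20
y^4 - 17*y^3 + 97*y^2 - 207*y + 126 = (y - 7)*(y - 6)*(y - 3)*(y - 1)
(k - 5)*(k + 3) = k^2 - 2*k - 15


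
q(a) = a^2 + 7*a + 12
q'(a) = 2*a + 7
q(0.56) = 16.23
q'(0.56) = 8.12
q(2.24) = 32.70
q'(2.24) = 11.48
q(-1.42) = 4.08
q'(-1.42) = 4.16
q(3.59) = 50.02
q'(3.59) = 14.18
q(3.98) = 55.70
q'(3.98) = 14.96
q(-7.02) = 12.14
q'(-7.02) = -7.04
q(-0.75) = 7.31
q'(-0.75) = 5.50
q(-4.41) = 0.58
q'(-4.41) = -1.82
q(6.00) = 90.00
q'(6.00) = 19.00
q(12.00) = 240.00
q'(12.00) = 31.00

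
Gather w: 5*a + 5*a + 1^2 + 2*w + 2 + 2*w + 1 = 10*a + 4*w + 4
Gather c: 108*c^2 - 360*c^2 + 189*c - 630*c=-252*c^2 - 441*c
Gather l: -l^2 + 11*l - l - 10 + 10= -l^2 + 10*l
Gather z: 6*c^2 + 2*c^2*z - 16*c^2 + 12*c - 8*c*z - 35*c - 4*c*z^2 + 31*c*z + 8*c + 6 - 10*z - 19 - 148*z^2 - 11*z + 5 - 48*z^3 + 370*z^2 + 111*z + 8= -10*c^2 - 15*c - 48*z^3 + z^2*(222 - 4*c) + z*(2*c^2 + 23*c + 90)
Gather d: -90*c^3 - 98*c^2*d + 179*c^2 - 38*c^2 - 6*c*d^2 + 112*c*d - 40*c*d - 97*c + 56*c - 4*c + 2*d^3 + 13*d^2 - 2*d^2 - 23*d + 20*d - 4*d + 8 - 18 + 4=-90*c^3 + 141*c^2 - 45*c + 2*d^3 + d^2*(11 - 6*c) + d*(-98*c^2 + 72*c - 7) - 6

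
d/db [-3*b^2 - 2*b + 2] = -6*b - 2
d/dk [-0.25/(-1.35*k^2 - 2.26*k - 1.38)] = (-0.675*k - 0.565)/(1.35*k^2 + 2.26*k + 1.38)^2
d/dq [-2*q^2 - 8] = -4*q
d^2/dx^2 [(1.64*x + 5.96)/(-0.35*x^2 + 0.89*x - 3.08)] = (-(0.7*x - 0.89)*(1.4*x - 1.78)*(1.64*x + 5.96) + (3.444*x + 1.2528)*(0.35*x^2 - 0.89*x + 3.08))/(0.35*x^2 - 0.89*x + 3.08)^3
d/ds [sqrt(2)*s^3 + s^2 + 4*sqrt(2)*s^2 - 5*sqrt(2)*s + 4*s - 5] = 3*sqrt(2)*s^2 + 2*s + 8*sqrt(2)*s - 5*sqrt(2) + 4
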